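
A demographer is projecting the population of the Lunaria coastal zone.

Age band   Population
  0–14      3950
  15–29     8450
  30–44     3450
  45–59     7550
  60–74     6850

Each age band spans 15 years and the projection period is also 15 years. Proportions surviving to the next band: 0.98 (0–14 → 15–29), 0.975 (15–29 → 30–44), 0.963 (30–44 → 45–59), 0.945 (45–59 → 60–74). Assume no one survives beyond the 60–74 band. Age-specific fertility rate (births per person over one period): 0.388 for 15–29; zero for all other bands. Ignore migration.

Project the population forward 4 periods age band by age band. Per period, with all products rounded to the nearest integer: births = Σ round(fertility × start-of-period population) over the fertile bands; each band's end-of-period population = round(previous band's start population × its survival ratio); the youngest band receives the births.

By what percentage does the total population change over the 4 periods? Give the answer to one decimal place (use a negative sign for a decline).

-68.0

— Period 1 —
Births: 8450 × 0.388 = 3279
15–29: 3950 × 0.98 = 3871
30–44: 8450 × 0.975 = 8239
45–59: 3450 × 0.963 = 3322
60–74: 7550 × 0.945 = 7135
→ [3279, 3871, 8239, 3322, 7135]
— Period 2 —
Births: 3871 × 0.388 = 1502
15–29: 3279 × 0.98 = 3213
30–44: 3871 × 0.975 = 3774
45–59: 8239 × 0.963 = 7934
60–74: 3322 × 0.945 = 3139
→ [1502, 3213, 3774, 7934, 3139]
— Period 3 —
Births: 3213 × 0.388 = 1247
15–29: 1502 × 0.98 = 1472
30–44: 3213 × 0.975 = 3133
45–59: 3774 × 0.963 = 3634
60–74: 7934 × 0.945 = 7498
→ [1247, 1472, 3133, 3634, 7498]
— Period 4 —
Births: 1472 × 0.388 = 571
15–29: 1247 × 0.98 = 1222
30–44: 1472 × 0.975 = 1435
45–59: 3133 × 0.963 = 3017
60–74: 3634 × 0.945 = 3434
→ [571, 1222, 1435, 3017, 3434]
Total: 30250 → 9679; change = -20571; percentage change = -68.0%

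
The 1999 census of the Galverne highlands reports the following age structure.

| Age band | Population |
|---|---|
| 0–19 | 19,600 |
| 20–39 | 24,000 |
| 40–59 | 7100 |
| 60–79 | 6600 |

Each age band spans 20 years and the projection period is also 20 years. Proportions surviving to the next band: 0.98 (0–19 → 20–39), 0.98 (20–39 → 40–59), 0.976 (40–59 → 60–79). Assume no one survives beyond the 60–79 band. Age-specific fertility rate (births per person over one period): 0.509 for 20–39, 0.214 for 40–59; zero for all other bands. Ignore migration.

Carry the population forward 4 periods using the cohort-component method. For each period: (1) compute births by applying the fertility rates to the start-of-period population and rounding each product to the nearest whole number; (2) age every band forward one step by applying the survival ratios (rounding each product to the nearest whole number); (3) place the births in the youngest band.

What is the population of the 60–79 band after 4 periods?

12874

Let band 1 be 0–19 through band 4 = 60–79.
Period 1:
Births: 24000 * 0.509 = 12216 ; 7100 * 0.214 = 1519 — total 13735
Band 2: 19600 * 0.98 = 19208
Band 3: 24000 * 0.98 = 23520
Band 4: 7100 * 0.976 = 6930
End of period: [13735, 19208, 23520, 6930]
Period 2:
Births: 19208 * 0.509 = 9777 ; 23520 * 0.214 = 5033 — total 14810
Band 2: 13735 * 0.98 = 13460
Band 3: 19208 * 0.98 = 18824
Band 4: 23520 * 0.976 = 22956
End of period: [14810, 13460, 18824, 22956]
Period 3:
Births: 13460 * 0.509 = 6851 ; 18824 * 0.214 = 4028 — total 10879
Band 2: 14810 * 0.98 = 14514
Band 3: 13460 * 0.98 = 13191
Band 4: 18824 * 0.976 = 18372
End of period: [10879, 14514, 13191, 18372]
Period 4:
Births: 14514 * 0.509 = 7388 ; 13191 * 0.214 = 2823 — total 10211
Band 2: 10879 * 0.98 = 10661
Band 3: 14514 * 0.98 = 14224
Band 4: 13191 * 0.976 = 12874
End of period: [10211, 10661, 14224, 12874]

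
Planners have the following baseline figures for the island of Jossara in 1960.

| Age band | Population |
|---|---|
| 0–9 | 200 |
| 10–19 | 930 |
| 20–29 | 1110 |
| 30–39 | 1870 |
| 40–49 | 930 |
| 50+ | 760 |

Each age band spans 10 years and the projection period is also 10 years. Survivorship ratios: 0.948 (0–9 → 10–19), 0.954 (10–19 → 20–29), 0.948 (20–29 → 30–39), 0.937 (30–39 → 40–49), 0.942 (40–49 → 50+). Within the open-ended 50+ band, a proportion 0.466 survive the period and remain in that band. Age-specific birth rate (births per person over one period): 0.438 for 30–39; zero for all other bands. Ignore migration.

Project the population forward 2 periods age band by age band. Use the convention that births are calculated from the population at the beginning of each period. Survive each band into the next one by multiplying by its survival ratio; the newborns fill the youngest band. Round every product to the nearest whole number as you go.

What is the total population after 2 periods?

5468

Call the groups 1 to 6, youngest first.
[period 1]
Births: 1870 × 0.438 = 819
Group 2: 200 × 0.948 = 190
Group 3: 930 × 0.954 = 887
Group 4: 1110 × 0.948 = 1052
Group 5: 1870 × 0.937 = 1752
Group 6: 930 × 0.942 + 760 × 0.466 = 876 + 354 = 1230
Population now: 0–9=819, 10–19=190, 20–29=887, 30–39=1052, 40–49=1752, 50+=1230
[period 2]
Births: 1052 × 0.438 = 461
Group 2: 819 × 0.948 = 776
Group 3: 190 × 0.954 = 181
Group 4: 887 × 0.948 = 841
Group 5: 1052 × 0.937 = 986
Group 6: 1752 × 0.942 + 1230 × 0.466 = 1650 + 573 = 2223
Population now: 0–9=461, 10–19=776, 20–29=181, 30–39=841, 40–49=986, 50+=2223
Total after period 2: 461 + 776 + 181 + 841 + 986 + 2223 = 5468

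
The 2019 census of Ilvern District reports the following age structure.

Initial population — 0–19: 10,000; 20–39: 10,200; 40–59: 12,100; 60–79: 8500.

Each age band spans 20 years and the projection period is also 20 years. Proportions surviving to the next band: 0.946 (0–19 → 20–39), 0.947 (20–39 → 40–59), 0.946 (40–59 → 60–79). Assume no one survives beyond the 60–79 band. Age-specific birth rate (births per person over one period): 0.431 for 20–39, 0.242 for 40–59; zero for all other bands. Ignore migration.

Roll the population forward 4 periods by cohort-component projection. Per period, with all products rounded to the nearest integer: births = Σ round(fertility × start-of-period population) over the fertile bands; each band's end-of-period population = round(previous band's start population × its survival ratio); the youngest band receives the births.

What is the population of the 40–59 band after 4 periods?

Numbering the bands 1..4 from youngest to oldest:
Period 1.
Births: 10200 * 0.431 = 4396, 12100 * 0.242 = 2928 → 7324
Band 2: 10000 * 0.946 = 9460
Band 3: 10200 * 0.947 = 9659
Band 4: 12100 * 0.946 = 11447
Giving 7324 / 9460 / 9659 / 11447.
Period 2.
Births: 9460 * 0.431 = 4077, 9659 * 0.242 = 2337 → 6414
Band 2: 7324 * 0.946 = 6929
Band 3: 9460 * 0.947 = 8959
Band 4: 9659 * 0.946 = 9137
Giving 6414 / 6929 / 8959 / 9137.
Period 3.
Births: 6929 * 0.431 = 2986, 8959 * 0.242 = 2168 → 5154
Band 2: 6414 * 0.946 = 6068
Band 3: 6929 * 0.947 = 6562
Band 4: 8959 * 0.946 = 8475
Giving 5154 / 6068 / 6562 / 8475.
Period 4.
Births: 6068 * 0.431 = 2615, 6562 * 0.242 = 1588 → 4203
Band 2: 5154 * 0.946 = 4876
Band 3: 6068 * 0.947 = 5746
Band 4: 6562 * 0.946 = 6208
Giving 4203 / 4876 / 5746 / 6208.

5746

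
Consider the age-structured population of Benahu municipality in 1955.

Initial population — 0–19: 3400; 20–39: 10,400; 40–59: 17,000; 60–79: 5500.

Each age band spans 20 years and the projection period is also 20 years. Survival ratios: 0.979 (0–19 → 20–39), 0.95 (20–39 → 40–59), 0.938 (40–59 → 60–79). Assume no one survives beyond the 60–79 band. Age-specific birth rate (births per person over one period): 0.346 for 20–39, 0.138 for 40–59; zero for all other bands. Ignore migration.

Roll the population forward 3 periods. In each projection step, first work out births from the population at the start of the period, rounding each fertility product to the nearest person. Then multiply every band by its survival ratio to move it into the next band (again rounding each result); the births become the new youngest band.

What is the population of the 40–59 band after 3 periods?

5528

[period 1]
Births: 10400 × 0.346 = 3598 ; 17000 × 0.138 = 2346 — total 5944
20–39: 3400 × 0.979 = 3329
40–59: 10400 × 0.95 = 9880
60–79: 17000 × 0.938 = 15946
→ [5944, 3329, 9880, 15946]
[period 2]
Births: 3329 × 0.346 = 1152 ; 9880 × 0.138 = 1363 — total 2515
20–39: 5944 × 0.979 = 5819
40–59: 3329 × 0.95 = 3163
60–79: 9880 × 0.938 = 9267
→ [2515, 5819, 3163, 9267]
[period 3]
Births: 5819 × 0.346 = 2013 ; 3163 × 0.138 = 436 — total 2449
20–39: 2515 × 0.979 = 2462
40–59: 5819 × 0.95 = 5528
60–79: 3163 × 0.938 = 2967
→ [2449, 2462, 5528, 2967]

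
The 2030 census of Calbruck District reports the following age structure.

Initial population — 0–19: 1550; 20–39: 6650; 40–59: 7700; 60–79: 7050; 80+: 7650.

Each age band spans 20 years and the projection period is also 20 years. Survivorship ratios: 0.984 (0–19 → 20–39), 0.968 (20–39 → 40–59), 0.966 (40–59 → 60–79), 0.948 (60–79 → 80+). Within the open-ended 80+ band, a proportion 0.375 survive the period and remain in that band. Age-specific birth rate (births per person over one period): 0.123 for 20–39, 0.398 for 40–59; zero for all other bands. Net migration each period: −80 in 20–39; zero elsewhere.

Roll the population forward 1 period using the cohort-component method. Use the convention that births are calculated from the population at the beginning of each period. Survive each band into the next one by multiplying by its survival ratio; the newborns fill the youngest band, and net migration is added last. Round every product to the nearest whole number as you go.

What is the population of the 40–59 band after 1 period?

6437

[period 1]
Births: 6650 * 0.123 = 818, 7700 * 0.398 = 3065 → 3883
20–39: 1550 * 0.984 = 1525
40–59: 6650 * 0.968 = 6437
60–79: 7700 * 0.966 = 7438
80+: 7050 * 0.948 + 7650 * 0.375 = 6683 + 2869 = 9552
Net migration: 20–39 − 80 → 1445
Giving 3883 / 1445 / 6437 / 7438 / 9552.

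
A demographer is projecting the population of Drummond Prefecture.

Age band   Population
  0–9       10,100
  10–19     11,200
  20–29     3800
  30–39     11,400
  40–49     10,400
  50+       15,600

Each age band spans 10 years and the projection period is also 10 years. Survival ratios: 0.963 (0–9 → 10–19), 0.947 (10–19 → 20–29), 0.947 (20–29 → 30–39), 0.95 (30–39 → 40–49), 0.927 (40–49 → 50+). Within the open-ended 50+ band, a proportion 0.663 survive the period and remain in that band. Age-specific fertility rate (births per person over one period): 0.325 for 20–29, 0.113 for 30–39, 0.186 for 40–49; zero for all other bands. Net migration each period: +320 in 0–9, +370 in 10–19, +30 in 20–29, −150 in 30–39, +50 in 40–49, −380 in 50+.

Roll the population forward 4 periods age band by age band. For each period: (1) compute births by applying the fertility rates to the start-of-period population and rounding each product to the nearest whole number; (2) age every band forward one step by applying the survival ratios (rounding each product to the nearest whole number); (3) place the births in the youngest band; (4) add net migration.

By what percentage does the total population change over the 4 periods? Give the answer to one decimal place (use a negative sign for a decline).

(Bands numbered youngest = 1 to oldest = 6.)
Period 1.
Births: 3800 × 0.325 = 1235, 11400 × 0.113 = 1288, 10400 × 0.186 = 1934 → 4457
Band 2: 10100 × 0.963 = 9726
Band 3: 11200 × 0.947 = 10606
Band 4: 3800 × 0.947 = 3599
Band 5: 11400 × 0.95 = 10830
Band 6: 10400 × 0.927 + 15600 × 0.663 = 9641 + 10343 = 19984
Net migration: Band 1 + 320 → 4777; Band 2 + 370 → 10096; Band 3 + 30 → 10636; Band 4 − 150 → 3449; Band 5 + 50 → 10880; Band 6 − 380 → 19604
Giving 4777 / 10096 / 10636 / 3449 / 10880 / 19604.
Period 2.
Births: 10636 × 0.325 = 3457, 3449 × 0.113 = 390, 10880 × 0.186 = 2024 → 5871
Band 2: 4777 × 0.963 = 4600
Band 3: 10096 × 0.947 = 9561
Band 4: 10636 × 0.947 = 10072
Band 5: 3449 × 0.95 = 3277
Band 6: 10880 × 0.927 + 19604 × 0.663 = 10086 + 12997 = 23083
Net migration: Band 1 + 320 → 6191; Band 2 + 370 → 4970; Band 3 + 30 → 9591; Band 4 − 150 → 9922; Band 5 + 50 → 3327; Band 6 − 380 → 22703
Giving 6191 / 4970 / 9591 / 9922 / 3327 / 22703.
Period 3.
Births: 9591 × 0.325 = 3117, 9922 × 0.113 = 1121, 3327 × 0.186 = 619 → 4857
Band 2: 6191 × 0.963 = 5962
Band 3: 4970 × 0.947 = 4707
Band 4: 9591 × 0.947 = 9083
Band 5: 9922 × 0.95 = 9426
Band 6: 3327 × 0.927 + 22703 × 0.663 = 3084 + 15052 = 18136
Net migration: Band 1 + 320 → 5177; Band 2 + 370 → 6332; Band 3 + 30 → 4737; Band 4 − 150 → 8933; Band 5 + 50 → 9476; Band 6 − 380 → 17756
Giving 5177 / 6332 / 4737 / 8933 / 9476 / 17756.
Period 4.
Births: 4737 × 0.325 = 1540, 8933 × 0.113 = 1009, 9476 × 0.186 = 1763 → 4312
Band 2: 5177 × 0.963 = 4985
Band 3: 6332 × 0.947 = 5996
Band 4: 4737 × 0.947 = 4486
Band 5: 8933 × 0.95 = 8486
Band 6: 9476 × 0.927 + 17756 × 0.663 = 8784 + 11772 = 20556
Net migration: Band 1 + 320 → 4632; Band 2 + 370 → 5355; Band 3 + 30 → 6026; Band 4 − 150 → 4336; Band 5 + 50 → 8536; Band 6 − 380 → 20176
Giving 4632 / 5355 / 6026 / 4336 / 8536 / 20176.
Total: 62500 → 49061; change = -13439; percentage change = -21.5%

-21.5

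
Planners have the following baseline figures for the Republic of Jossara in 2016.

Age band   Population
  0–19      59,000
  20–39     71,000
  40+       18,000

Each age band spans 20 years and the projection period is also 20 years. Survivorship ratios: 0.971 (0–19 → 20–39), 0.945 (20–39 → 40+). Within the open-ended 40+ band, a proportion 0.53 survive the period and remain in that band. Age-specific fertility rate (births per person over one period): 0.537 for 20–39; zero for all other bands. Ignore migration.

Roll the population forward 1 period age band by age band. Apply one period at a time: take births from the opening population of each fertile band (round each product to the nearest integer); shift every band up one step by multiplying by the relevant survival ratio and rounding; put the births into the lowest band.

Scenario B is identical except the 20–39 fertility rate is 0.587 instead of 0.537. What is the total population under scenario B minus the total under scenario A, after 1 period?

3550

Numbering the groups 1..3 from youngest to oldest:
[period 1]
Births: 71000 * 0.537 = 38127
Group 2: 59000 * 0.971 = 57289
Group 3: 71000 * 0.945 + 18000 * 0.53 = 67095 + 9540 = 76635
Population now: 0–19=38127, 20–39=57289, 40+=76635
Scenario A total after 1 period: 172051
Scenario B projection —
[period 1]
Births: 71000 * 0.587 = 41677
Group 2: 59000 * 0.971 = 57289
Group 3: 71000 * 0.945 + 18000 * 0.53 = 67095 + 9540 = 76635
Population now: 0–19=41677, 20–39=57289, 40+=76635
Scenario B total after 1 period: 175601
Difference B − A = 175601 − 172051 = 3550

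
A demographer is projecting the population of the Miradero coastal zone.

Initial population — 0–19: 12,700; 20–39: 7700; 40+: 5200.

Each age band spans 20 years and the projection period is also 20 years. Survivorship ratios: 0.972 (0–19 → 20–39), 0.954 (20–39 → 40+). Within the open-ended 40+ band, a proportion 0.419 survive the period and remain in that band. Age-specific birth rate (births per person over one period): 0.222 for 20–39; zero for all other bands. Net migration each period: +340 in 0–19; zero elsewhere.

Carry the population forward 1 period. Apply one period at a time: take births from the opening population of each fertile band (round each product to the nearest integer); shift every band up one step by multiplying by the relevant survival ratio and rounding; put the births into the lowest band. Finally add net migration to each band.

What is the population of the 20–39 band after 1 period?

12344

Call the bands 1 to 3, youngest first.
After projecting period 1:
Births: 7700 × 0.222 = 1709
Band 2: 12700 × 0.972 = 12344
Band 3: 7700 × 0.954 + 5200 × 0.419 = 7346 + 2179 = 9525
Net migration: Band 1 + 340 → 2049
Population now: 0–19=2049, 20–39=12344, 40+=9525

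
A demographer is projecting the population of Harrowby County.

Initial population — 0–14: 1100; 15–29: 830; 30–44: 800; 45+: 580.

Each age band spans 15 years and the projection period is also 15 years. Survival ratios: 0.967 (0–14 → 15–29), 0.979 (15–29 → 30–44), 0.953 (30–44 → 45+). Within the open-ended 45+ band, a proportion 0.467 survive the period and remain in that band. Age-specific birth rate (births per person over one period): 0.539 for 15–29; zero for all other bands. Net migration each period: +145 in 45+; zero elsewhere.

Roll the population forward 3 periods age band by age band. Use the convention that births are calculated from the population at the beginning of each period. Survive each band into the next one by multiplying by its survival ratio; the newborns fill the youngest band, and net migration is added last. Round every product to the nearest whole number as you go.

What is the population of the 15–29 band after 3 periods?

Period 1:
Births: 830 × 0.539 = 447
15–29: 1100 × 0.967 = 1064
30–44: 830 × 0.979 = 813
45+: 800 × 0.953 + 580 × 0.467 = 762 + 271 = 1033
Net migration: 45+ + 145 → 1178
Population now: 0–14=447, 15–29=1064, 30–44=813, 45+=1178
Period 2:
Births: 1064 × 0.539 = 573
15–29: 447 × 0.967 = 432
30–44: 1064 × 0.979 = 1042
45+: 813 × 0.953 + 1178 × 0.467 = 775 + 550 = 1325
Net migration: 45+ + 145 → 1470
Population now: 0–14=573, 15–29=432, 30–44=1042, 45+=1470
Period 3:
Births: 432 × 0.539 = 233
15–29: 573 × 0.967 = 554
30–44: 432 × 0.979 = 423
45+: 1042 × 0.953 + 1470 × 0.467 = 993 + 686 = 1679
Net migration: 45+ + 145 → 1824
Population now: 0–14=233, 15–29=554, 30–44=423, 45+=1824

554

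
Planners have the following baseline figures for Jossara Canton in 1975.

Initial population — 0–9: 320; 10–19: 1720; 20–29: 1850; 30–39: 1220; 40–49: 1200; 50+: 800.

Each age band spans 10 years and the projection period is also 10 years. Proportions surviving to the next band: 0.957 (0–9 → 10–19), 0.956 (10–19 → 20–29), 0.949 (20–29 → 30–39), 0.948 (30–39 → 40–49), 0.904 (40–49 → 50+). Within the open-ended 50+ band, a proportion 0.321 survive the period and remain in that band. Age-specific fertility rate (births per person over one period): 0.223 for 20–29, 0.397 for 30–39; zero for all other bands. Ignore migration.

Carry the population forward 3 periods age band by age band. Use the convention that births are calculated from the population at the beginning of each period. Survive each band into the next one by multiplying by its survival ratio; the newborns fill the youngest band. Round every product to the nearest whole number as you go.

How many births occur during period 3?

684

Call the bands 1 to 6, youngest first.
— Period 1 —
Births: 1850 * 0.223 = 413 ; 1220 * 0.397 = 484 — total 897
Band 2: 320 * 0.957 = 306
Band 3: 1720 * 0.956 = 1644
Band 4: 1850 * 0.949 = 1756
Band 5: 1220 * 0.948 = 1157
Band 6: 1200 * 0.904 + 800 * 0.321 = 1085 + 257 = 1342
Giving 897 / 306 / 1644 / 1756 / 1157 / 1342.
— Period 2 —
Births: 1644 * 0.223 = 367 ; 1756 * 0.397 = 697 — total 1064
Band 2: 897 * 0.957 = 858
Band 3: 306 * 0.956 = 293
Band 4: 1644 * 0.949 = 1560
Band 5: 1756 * 0.948 = 1665
Band 6: 1157 * 0.904 + 1342 * 0.321 = 1046 + 431 = 1477
Giving 1064 / 858 / 293 / 1560 / 1665 / 1477.
— Period 3 —
Births: 293 * 0.223 = 65 ; 1560 * 0.397 = 619 — total 684
Band 2: 1064 * 0.957 = 1018
Band 3: 858 * 0.956 = 820
Band 4: 293 * 0.949 = 278
Band 5: 1560 * 0.948 = 1479
Band 6: 1665 * 0.904 + 1477 * 0.321 = 1505 + 474 = 1979
Giving 684 / 1018 / 820 / 278 / 1479 / 1979.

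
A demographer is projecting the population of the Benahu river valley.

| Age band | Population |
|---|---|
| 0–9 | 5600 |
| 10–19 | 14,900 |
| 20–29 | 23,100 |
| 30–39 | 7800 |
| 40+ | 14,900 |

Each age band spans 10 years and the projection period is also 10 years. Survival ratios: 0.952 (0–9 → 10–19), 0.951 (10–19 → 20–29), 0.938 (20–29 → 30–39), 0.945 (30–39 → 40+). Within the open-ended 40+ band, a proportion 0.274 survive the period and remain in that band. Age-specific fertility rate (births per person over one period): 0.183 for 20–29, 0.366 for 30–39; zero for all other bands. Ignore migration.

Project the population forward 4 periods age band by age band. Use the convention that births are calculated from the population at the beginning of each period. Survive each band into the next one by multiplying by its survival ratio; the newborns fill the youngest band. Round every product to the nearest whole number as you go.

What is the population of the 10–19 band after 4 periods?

— Period 1 —
Births: 23100 * 0.183 = 4227 ; 7800 * 0.366 = 2855 — total 7082
10–19: 5600 * 0.952 = 5331
20–29: 14900 * 0.951 = 14170
30–39: 23100 * 0.938 = 21668
40+: 7800 * 0.945 + 14900 * 0.274 = 7371 + 4083 = 11454
Giving 7082 / 5331 / 14170 / 21668 / 11454.
— Period 2 —
Births: 14170 * 0.183 = 2593 ; 21668 * 0.366 = 7930 — total 10523
10–19: 7082 * 0.952 = 6742
20–29: 5331 * 0.951 = 5070
30–39: 14170 * 0.938 = 13291
40+: 21668 * 0.945 + 11454 * 0.274 = 20476 + 3138 = 23614
Giving 10523 / 6742 / 5070 / 13291 / 23614.
— Period 3 —
Births: 5070 * 0.183 = 928 ; 13291 * 0.366 = 4865 — total 5793
10–19: 10523 * 0.952 = 10018
20–29: 6742 * 0.951 = 6412
30–39: 5070 * 0.938 = 4756
40+: 13291 * 0.945 + 23614 * 0.274 = 12560 + 6470 = 19030
Giving 5793 / 10018 / 6412 / 4756 / 19030.
— Period 4 —
Births: 6412 * 0.183 = 1173 ; 4756 * 0.366 = 1741 — total 2914
10–19: 5793 * 0.952 = 5515
20–29: 10018 * 0.951 = 9527
30–39: 6412 * 0.938 = 6014
40+: 4756 * 0.945 + 19030 * 0.274 = 4494 + 5214 = 9708
Giving 2914 / 5515 / 9527 / 6014 / 9708.

5515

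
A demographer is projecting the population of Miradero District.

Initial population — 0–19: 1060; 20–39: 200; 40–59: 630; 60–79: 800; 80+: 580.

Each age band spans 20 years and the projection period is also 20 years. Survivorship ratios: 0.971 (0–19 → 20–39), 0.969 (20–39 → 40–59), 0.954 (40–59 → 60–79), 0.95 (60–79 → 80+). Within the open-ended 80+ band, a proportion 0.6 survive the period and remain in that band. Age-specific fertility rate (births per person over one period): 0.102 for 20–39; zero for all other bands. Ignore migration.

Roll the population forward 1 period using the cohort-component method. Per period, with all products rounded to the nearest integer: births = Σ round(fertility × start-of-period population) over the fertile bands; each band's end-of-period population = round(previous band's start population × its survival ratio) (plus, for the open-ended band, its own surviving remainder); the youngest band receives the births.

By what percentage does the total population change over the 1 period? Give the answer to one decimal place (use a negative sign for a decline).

Let band 1 be 0–19 through band 5 = 80+.
— Period 1 —
Births: 200 × 0.102 = 20
Band 2: 1060 × 0.971 = 1029
Band 3: 200 × 0.969 = 194
Band 4: 630 × 0.954 = 601
Band 5: 800 × 0.95 + 580 × 0.6 = 760 + 348 = 1108
Giving 20 / 1029 / 194 / 601 / 1108.
Total: 3270 → 2952; change = -318; percentage change = -9.7%

-9.7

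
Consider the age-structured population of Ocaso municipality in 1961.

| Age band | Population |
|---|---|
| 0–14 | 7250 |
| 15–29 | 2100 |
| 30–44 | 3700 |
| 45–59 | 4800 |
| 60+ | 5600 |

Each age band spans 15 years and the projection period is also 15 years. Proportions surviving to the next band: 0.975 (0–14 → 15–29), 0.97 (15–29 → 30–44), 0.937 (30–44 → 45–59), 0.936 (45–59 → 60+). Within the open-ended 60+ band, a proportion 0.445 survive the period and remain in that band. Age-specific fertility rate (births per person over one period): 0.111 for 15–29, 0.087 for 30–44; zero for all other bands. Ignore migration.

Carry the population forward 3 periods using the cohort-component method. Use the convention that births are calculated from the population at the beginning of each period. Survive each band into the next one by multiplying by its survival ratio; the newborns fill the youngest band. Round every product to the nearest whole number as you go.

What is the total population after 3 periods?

Period 1.
Births: 2100 * 0.111 = 233  |  3700 * 0.087 = 322 — total 555
15–29: 7250 * 0.975 = 7069
30–44: 2100 * 0.97 = 2037
45–59: 3700 * 0.937 = 3467
60+: 4800 * 0.936 + 5600 * 0.445 = 4493 + 2492 = 6985
End of period: [555, 7069, 2037, 3467, 6985]
Period 2.
Births: 7069 * 0.111 = 785  |  2037 * 0.087 = 177 — total 962
15–29: 555 * 0.975 = 541
30–44: 7069 * 0.97 = 6857
45–59: 2037 * 0.937 = 1909
60+: 3467 * 0.936 + 6985 * 0.445 = 3245 + 3108 = 6353
End of period: [962, 541, 6857, 1909, 6353]
Period 3.
Births: 541 * 0.111 = 60  |  6857 * 0.087 = 597 — total 657
15–29: 962 * 0.975 = 938
30–44: 541 * 0.97 = 525
45–59: 6857 * 0.937 = 6425
60+: 1909 * 0.936 + 6353 * 0.445 = 1787 + 2827 = 4614
End of period: [657, 938, 525, 6425, 4614]
Total after period 3: 657 + 938 + 525 + 6425 + 4614 = 13159

13159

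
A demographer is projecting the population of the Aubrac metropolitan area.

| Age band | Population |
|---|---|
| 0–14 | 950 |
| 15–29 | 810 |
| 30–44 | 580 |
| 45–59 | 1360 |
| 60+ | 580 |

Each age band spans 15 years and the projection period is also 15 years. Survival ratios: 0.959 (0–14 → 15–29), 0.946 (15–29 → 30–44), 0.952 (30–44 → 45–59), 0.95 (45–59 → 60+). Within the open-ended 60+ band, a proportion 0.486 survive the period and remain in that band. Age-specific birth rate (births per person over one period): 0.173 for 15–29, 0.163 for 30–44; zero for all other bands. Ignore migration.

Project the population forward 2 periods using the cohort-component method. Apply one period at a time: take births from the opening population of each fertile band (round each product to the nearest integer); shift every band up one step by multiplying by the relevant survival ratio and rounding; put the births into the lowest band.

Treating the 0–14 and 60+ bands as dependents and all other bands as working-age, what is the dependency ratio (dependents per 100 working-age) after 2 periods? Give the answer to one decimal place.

86.6

[period 1]
Births: 810 × 0.173 = 140, 580 × 0.163 = 95 → 235
15–29: 950 × 0.959 = 911
30–44: 810 × 0.946 = 766
45–59: 580 × 0.952 = 552
60+: 1360 × 0.95 + 580 × 0.486 = 1292 + 282 = 1574
→ [235, 911, 766, 552, 1574]
[period 2]
Births: 911 × 0.173 = 158, 766 × 0.163 = 125 → 283
15–29: 235 × 0.959 = 225
30–44: 911 × 0.946 = 862
45–59: 766 × 0.952 = 729
60+: 552 × 0.95 + 1574 × 0.486 = 524 + 765 = 1289
→ [283, 225, 862, 729, 1289]
Dependents (band 0–14 + band 60+) = 283 + 1289 = 1572; working-age = 1816; ratio = 1572/1816 × 100 = 86.6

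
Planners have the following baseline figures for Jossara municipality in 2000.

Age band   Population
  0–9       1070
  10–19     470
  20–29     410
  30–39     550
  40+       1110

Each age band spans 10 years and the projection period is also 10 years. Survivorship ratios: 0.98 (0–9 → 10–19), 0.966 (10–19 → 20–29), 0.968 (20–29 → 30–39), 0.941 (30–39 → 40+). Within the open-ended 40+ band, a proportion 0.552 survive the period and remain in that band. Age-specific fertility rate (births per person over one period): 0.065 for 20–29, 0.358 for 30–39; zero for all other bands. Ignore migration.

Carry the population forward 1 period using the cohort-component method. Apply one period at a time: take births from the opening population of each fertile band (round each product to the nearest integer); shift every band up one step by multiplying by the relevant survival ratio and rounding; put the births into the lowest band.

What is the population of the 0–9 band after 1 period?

224

Period 1.
Births: 410 × 0.065 = 27 ; 550 × 0.358 = 197 → total 224
10–19: 1070 × 0.98 = 1049
20–29: 470 × 0.966 = 454
30–39: 410 × 0.968 = 397
40+: 550 × 0.941 + 1110 × 0.552 = 518 + 613 = 1131
End of period: [224, 1049, 454, 397, 1131]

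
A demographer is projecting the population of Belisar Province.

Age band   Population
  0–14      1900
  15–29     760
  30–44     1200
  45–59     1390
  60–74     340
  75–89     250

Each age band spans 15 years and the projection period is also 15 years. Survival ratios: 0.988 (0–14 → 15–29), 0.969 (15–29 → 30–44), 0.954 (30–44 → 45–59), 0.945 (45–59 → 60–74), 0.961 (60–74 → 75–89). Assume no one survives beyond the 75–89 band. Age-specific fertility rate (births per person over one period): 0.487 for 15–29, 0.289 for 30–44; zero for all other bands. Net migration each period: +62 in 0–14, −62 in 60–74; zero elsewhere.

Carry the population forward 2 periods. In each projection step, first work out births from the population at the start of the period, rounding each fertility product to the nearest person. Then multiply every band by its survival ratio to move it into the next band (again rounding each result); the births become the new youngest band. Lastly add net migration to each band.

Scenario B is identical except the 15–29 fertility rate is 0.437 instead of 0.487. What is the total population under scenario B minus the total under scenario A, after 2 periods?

-132

Numbering the bands 1..6 from youngest to oldest:
Period 1.
Births: 760 × 0.487 = 370  |  1200 × 0.289 = 347 — total 717
Band 2: 1900 × 0.988 = 1877
Band 3: 760 × 0.969 = 736
Band 4: 1200 × 0.954 = 1145
Band 5: 1390 × 0.945 = 1314
Band 6: 340 × 0.961 = 327
Net migration: Band 1 + 62 → 779; Band 5 − 62 → 1252
→ [779, 1877, 736, 1145, 1252, 327]
Period 2.
Births: 1877 × 0.487 = 914  |  736 × 0.289 = 213 — total 1127
Band 2: 779 × 0.988 = 770
Band 3: 1877 × 0.969 = 1819
Band 4: 736 × 0.954 = 702
Band 5: 1145 × 0.945 = 1082
Band 6: 1252 × 0.961 = 1203
Net migration: Band 1 + 62 → 1189; Band 5 − 62 → 1020
→ [1189, 770, 1819, 702, 1020, 1203]
Scenario A total after 2 periods: 6703
Scenario B projection —
Period 1.
Births: 760 × 0.437 = 332  |  1200 × 0.289 = 347 — total 679
Band 2: 1900 × 0.988 = 1877
Band 3: 760 × 0.969 = 736
Band 4: 1200 × 0.954 = 1145
Band 5: 1390 × 0.945 = 1314
Band 6: 340 × 0.961 = 327
Net migration: Band 1 + 62 → 741; Band 5 − 62 → 1252
→ [741, 1877, 736, 1145, 1252, 327]
Period 2.
Births: 1877 × 0.437 = 820  |  736 × 0.289 = 213 — total 1033
Band 2: 741 × 0.988 = 732
Band 3: 1877 × 0.969 = 1819
Band 4: 736 × 0.954 = 702
Band 5: 1145 × 0.945 = 1082
Band 6: 1252 × 0.961 = 1203
Net migration: Band 1 + 62 → 1095; Band 5 − 62 → 1020
→ [1095, 732, 1819, 702, 1020, 1203]
Scenario B total after 2 periods: 6571
Difference B − A = 6571 − 6703 = -132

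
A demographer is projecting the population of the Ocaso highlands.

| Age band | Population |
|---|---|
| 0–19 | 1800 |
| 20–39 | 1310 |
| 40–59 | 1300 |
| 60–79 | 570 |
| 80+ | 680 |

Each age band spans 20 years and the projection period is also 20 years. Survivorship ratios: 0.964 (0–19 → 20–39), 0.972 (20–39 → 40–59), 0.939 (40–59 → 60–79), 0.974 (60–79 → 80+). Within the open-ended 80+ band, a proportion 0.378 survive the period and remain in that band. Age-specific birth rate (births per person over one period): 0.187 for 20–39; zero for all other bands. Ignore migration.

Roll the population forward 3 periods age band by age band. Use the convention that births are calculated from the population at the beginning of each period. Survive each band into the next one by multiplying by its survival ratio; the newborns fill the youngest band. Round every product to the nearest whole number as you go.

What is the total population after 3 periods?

— Period 1 —
Births: 1310 * 0.187 = 245
20–39: 1800 * 0.964 = 1735
40–59: 1310 * 0.972 = 1273
60–79: 1300 * 0.939 = 1221
80+: 570 * 0.974 + 680 * 0.378 = 555 + 257 = 812
→ [245, 1735, 1273, 1221, 812]
— Period 2 —
Births: 1735 * 0.187 = 324
20–39: 245 * 0.964 = 236
40–59: 1735 * 0.972 = 1686
60–79: 1273 * 0.939 = 1195
80+: 1221 * 0.974 + 812 * 0.378 = 1189 + 307 = 1496
→ [324, 236, 1686, 1195, 1496]
— Period 3 —
Births: 236 * 0.187 = 44
20–39: 324 * 0.964 = 312
40–59: 236 * 0.972 = 229
60–79: 1686 * 0.939 = 1583
80+: 1195 * 0.974 + 1496 * 0.378 = 1164 + 565 = 1729
→ [44, 312, 229, 1583, 1729]
Total after period 3: 44 + 312 + 229 + 1583 + 1729 = 3897

3897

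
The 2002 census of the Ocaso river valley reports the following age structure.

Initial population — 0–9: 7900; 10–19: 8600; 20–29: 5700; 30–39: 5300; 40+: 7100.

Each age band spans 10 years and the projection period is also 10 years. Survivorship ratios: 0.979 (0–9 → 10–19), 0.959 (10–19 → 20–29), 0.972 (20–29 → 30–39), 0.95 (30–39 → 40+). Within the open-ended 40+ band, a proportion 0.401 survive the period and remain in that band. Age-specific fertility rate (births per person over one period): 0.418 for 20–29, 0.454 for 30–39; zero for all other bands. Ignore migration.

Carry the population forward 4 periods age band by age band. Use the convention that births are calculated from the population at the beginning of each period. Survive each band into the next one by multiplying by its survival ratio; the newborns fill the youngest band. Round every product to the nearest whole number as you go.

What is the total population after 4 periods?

Numbering the bands 1..5 from youngest to oldest:
Period 1.
Births: 5700 * 0.418 = 2383  |  5300 * 0.454 = 2406 → total 4789
Band 2: 7900 * 0.979 = 7734
Band 3: 8600 * 0.959 = 8247
Band 4: 5700 * 0.972 = 5540
Band 5: 5300 * 0.95 + 7100 * 0.401 = 5035 + 2847 = 7882
Giving 4789 / 7734 / 8247 / 5540 / 7882.
Period 2.
Births: 8247 * 0.418 = 3447  |  5540 * 0.454 = 2515 → total 5962
Band 2: 4789 * 0.979 = 4688
Band 3: 7734 * 0.959 = 7417
Band 4: 8247 * 0.972 = 8016
Band 5: 5540 * 0.95 + 7882 * 0.401 = 5263 + 3161 = 8424
Giving 5962 / 4688 / 7417 / 8016 / 8424.
Period 3.
Births: 7417 * 0.418 = 3100  |  8016 * 0.454 = 3639 → total 6739
Band 2: 5962 * 0.979 = 5837
Band 3: 4688 * 0.959 = 4496
Band 4: 7417 * 0.972 = 7209
Band 5: 8016 * 0.95 + 8424 * 0.401 = 7615 + 3378 = 10993
Giving 6739 / 5837 / 4496 / 7209 / 10993.
Period 4.
Births: 4496 * 0.418 = 1879  |  7209 * 0.454 = 3273 → total 5152
Band 2: 6739 * 0.979 = 6597
Band 3: 5837 * 0.959 = 5598
Band 4: 4496 * 0.972 = 4370
Band 5: 7209 * 0.95 + 10993 * 0.401 = 6849 + 4408 = 11257
Giving 5152 / 6597 / 5598 / 4370 / 11257.
Total after period 4: 5152 + 6597 + 5598 + 4370 + 11257 = 32974

32974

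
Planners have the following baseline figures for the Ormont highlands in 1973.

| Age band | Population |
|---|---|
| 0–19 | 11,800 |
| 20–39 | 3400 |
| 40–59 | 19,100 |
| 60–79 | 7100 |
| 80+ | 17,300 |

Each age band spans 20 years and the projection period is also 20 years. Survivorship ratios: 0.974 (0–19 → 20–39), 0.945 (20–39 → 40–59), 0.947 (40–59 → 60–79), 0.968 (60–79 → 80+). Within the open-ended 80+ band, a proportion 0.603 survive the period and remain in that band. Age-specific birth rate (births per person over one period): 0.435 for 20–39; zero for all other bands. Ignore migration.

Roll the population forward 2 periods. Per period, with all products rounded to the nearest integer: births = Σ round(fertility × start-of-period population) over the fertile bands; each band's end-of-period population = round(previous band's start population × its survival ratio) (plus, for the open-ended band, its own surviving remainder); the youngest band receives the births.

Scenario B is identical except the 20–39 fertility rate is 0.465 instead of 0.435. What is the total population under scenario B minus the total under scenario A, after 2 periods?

Let band 1 be 0–19 through band 5 = 80+.
— Period 1 —
Births: 3400 * 0.435 = 1479
Band 2: 11800 * 0.974 = 11493
Band 3: 3400 * 0.945 = 3213
Band 4: 19100 * 0.947 = 18088
Band 5: 7100 * 0.968 + 17300 * 0.603 = 6873 + 10432 = 17305
End of period: [1479, 11493, 3213, 18088, 17305]
— Period 2 —
Births: 11493 * 0.435 = 4999
Band 2: 1479 * 0.974 = 1441
Band 3: 11493 * 0.945 = 10861
Band 4: 3213 * 0.947 = 3043
Band 5: 18088 * 0.968 + 17305 * 0.603 = 17509 + 10435 = 27944
End of period: [4999, 1441, 10861, 3043, 27944]
Scenario A total after 2 periods: 48288
Scenario B projection —
— Period 1 —
Births: 3400 * 0.465 = 1581
Band 2: 11800 * 0.974 = 11493
Band 3: 3400 * 0.945 = 3213
Band 4: 19100 * 0.947 = 18088
Band 5: 7100 * 0.968 + 17300 * 0.603 = 6873 + 10432 = 17305
End of period: [1581, 11493, 3213, 18088, 17305]
— Period 2 —
Births: 11493 * 0.465 = 5344
Band 2: 1581 * 0.974 = 1540
Band 3: 11493 * 0.945 = 10861
Band 4: 3213 * 0.947 = 3043
Band 5: 18088 * 0.968 + 17305 * 0.603 = 17509 + 10435 = 27944
End of period: [5344, 1540, 10861, 3043, 27944]
Scenario B total after 2 periods: 48732
Difference B − A = 48732 − 48288 = 444

444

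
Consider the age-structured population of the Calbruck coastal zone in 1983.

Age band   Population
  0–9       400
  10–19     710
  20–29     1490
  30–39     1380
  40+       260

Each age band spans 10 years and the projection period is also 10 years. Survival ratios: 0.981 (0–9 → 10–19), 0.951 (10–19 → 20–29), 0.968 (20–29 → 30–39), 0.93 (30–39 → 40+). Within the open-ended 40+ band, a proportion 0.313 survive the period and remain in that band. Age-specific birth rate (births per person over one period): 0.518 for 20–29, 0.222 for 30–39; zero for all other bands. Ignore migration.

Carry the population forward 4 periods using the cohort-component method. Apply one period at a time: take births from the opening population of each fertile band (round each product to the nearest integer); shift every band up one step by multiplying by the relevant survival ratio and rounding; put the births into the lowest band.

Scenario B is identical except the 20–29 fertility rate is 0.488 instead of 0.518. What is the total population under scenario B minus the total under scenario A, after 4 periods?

-123

Numbering the bands 1..5 from youngest to oldest:
Period 1:
Births: 1490 * 0.518 = 772  |  1380 * 0.222 = 306 ⇒ total 1078
Band 2: 400 * 0.981 = 392
Band 3: 710 * 0.951 = 675
Band 4: 1490 * 0.968 = 1442
Band 5: 1380 * 0.93 + 260 * 0.313 = 1283 + 81 = 1364
End of period: [1078, 392, 675, 1442, 1364]
Period 2:
Births: 675 * 0.518 = 350  |  1442 * 0.222 = 320 ⇒ total 670
Band 2: 1078 * 0.981 = 1058
Band 3: 392 * 0.951 = 373
Band 4: 675 * 0.968 = 653
Band 5: 1442 * 0.93 + 1364 * 0.313 = 1341 + 427 = 1768
End of period: [670, 1058, 373, 653, 1768]
Period 3:
Births: 373 * 0.518 = 193  |  653 * 0.222 = 145 ⇒ total 338
Band 2: 670 * 0.981 = 657
Band 3: 1058 * 0.951 = 1006
Band 4: 373 * 0.968 = 361
Band 5: 653 * 0.93 + 1768 * 0.313 = 607 + 553 = 1160
End of period: [338, 657, 1006, 361, 1160]
Period 4:
Births: 1006 * 0.518 = 521  |  361 * 0.222 = 80 ⇒ total 601
Band 2: 338 * 0.981 = 332
Band 3: 657 * 0.951 = 625
Band 4: 1006 * 0.968 = 974
Band 5: 361 * 0.93 + 1160 * 0.313 = 336 + 363 = 699
End of period: [601, 332, 625, 974, 699]
Scenario A total after 4 periods: 3231
Scenario B projection —
Period 1:
Births: 1490 * 0.488 = 727  |  1380 * 0.222 = 306 ⇒ total 1033
Band 2: 400 * 0.981 = 392
Band 3: 710 * 0.951 = 675
Band 4: 1490 * 0.968 = 1442
Band 5: 1380 * 0.93 + 260 * 0.313 = 1283 + 81 = 1364
End of period: [1033, 392, 675, 1442, 1364]
Period 2:
Births: 675 * 0.488 = 329  |  1442 * 0.222 = 320 ⇒ total 649
Band 2: 1033 * 0.981 = 1013
Band 3: 392 * 0.951 = 373
Band 4: 675 * 0.968 = 653
Band 5: 1442 * 0.93 + 1364 * 0.313 = 1341 + 427 = 1768
End of period: [649, 1013, 373, 653, 1768]
Period 3:
Births: 373 * 0.488 = 182  |  653 * 0.222 = 145 ⇒ total 327
Band 2: 649 * 0.981 = 637
Band 3: 1013 * 0.951 = 963
Band 4: 373 * 0.968 = 361
Band 5: 653 * 0.93 + 1768 * 0.313 = 607 + 553 = 1160
End of period: [327, 637, 963, 361, 1160]
Period 4:
Births: 963 * 0.488 = 470  |  361 * 0.222 = 80 ⇒ total 550
Band 2: 327 * 0.981 = 321
Band 3: 637 * 0.951 = 606
Band 4: 963 * 0.968 = 932
Band 5: 361 * 0.93 + 1160 * 0.313 = 336 + 363 = 699
End of period: [550, 321, 606, 932, 699]
Scenario B total after 4 periods: 3108
Difference B − A = 3108 − 3231 = -123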